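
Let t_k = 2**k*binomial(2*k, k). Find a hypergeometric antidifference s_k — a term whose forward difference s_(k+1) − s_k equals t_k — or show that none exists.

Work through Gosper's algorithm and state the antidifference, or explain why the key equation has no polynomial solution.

not Gosper-summable; s_k does not exist

Ratio r(k) = 4*(2*k + 1)/(k + 1).
So A=8*k + 4 and B=k + 1, with C=1.
f must satisfy (8*k + 4)·f(k+1) − (k)·f(k) = 1.
d = -1 from the (1,1,0) case.
Negative degree bound (-1): no f exists, t_k not Gosper-summable.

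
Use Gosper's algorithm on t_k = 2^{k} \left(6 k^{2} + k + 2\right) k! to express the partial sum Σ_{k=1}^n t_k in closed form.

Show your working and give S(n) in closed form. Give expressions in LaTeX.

S(n) = 6 \cdot 2^{n} n^{2} n! + 4 \cdot 2^{n} n n! - 2 \cdot 2^{n} n! + 2

Ratio r(k) = 2*(k + 1)*(k + 6*(k + 1)**2 + 3)/(6*k**2 + k + 2).
Gosper form: A/B · C(k+1)/C(k) with A=2*k + 2, B=1, C=k**2 + k/6 + 1/3.
Solve (2*k + 2)·f(k+1) − (1)·f(k) = k**2 + k/6 + 1/3.
From deg A=1, deg B=0, deg C=2: d=1.
Coefficient equations give f(k) = (3*k - 4)/6.
Get s_k = R·t_k = 2**k*(3*k - 4)*factorial(k) with R(k) = B(k−1)f(k)/C(k) = (3*k - 4)/(6*k**2 + k + 2).
Δs = 2**k*(6*k**2 + k + 2)*factorial(k), as required.
Σ_(k=1)^n t_k = s_(n+1) − s_(1) = (2**(n + 1)*(3*n - 1)*factorial(n + 1)) − (-2), i.e. 6*2**n*n**2*factorial(n) + 4*2**n*n*factorial(n) - 2*2**n*factorial(n) + 2.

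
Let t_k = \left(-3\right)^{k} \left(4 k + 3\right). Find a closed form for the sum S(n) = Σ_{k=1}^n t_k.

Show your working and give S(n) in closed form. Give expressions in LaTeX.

Compute t_(k+1)/t_k: get 3*(-4*k - 7)/(4*k + 3).
So A=-3 and B=1, with C=k + 3/4.
Key eq: (-3)·f(k+1) = (1)·f(k) + (k + 3/4).
Bound: deg f ≤ 1.
Solve for f: f(k) = -k/4 (degree 1 ≤ 1).
So s_k = (B(k−1)f/C)·t_k = (-k/(4*k + 3))·t_k = -(-3)**k*k.
s_(k+1) − s_k = (-3)**k*(4*k + 3) = t_k.
Evaluate: s_(n+1) = 3*(-3)**n*(n + 1); subtract s_(1) = 3 ⇒ S(n) = 3*(-3)**n*n + 3*(-3)**n - 3.

S(n) = 3 \left(-3\right)^{n} n + 3 \left(-3\right)^{n} - 3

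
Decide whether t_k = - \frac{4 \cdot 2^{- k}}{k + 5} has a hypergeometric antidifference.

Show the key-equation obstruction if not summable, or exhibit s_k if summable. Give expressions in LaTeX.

No — t_k has no hypergeometric antidifference.

Step 1: r(k) = (k + 5)/(2*(k + 6)).
So A=k/2 + 5/2 and B=k + 6, with C=1.
Set up (k/2 + 5/2)·f(k+1) − (k + 5)·f(k) − (1) = 0.
d = -1 from the (1,1,0) case.
deg f ≤ -1 is impossible — no certificate.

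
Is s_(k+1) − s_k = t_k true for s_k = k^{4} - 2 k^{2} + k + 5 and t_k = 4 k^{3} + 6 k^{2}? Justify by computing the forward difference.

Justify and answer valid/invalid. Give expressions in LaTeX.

s_(k+1) = k + (k + 1)**4 - 2*(k + 1)**2 + 6
s_(k+1) − s_k = k**2*(4*k + 6)
(s_(k+1) − s_k) − t_k = 0

valid; difference matches t_k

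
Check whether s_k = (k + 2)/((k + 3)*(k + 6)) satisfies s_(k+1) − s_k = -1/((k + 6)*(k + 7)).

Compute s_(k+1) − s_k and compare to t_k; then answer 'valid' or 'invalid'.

Invalid: residual 2*(k + 5)/(k**4 + 20*k**3 + 145*k**2 + 450*k + 504) ≠ 0.

s_(k+1) = (k + 3)/((k + 4)*(k + 7))
s_(k+1) − s_k = (-k**2 - 5*k - 2)/(k**4 + 20*k**3 + 145*k**2 + 450*k + 504)
(s_(k+1) − s_k) − t_k = 2*(k + 5)/(k**4 + 20*k**3 + 145*k**2 + 450*k + 504)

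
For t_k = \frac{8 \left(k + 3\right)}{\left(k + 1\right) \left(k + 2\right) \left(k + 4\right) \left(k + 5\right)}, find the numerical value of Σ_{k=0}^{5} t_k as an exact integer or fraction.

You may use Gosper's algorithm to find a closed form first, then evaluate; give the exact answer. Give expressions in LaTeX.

Σ = 33/35

t_(k+1)/t_k = (k + 1)*(k + 4)**2/((k + 3)**2*(k + 6)).
Take A(k)=k + 1, B(k)=k + 6, C(k)=k**2 + 6*k + 9.
Key eq: (k + 1)·f(k+1) = (k + 5)·f(k) + (k**2 + 6*k + 9).
Bound: deg f ≤ 4.
Solve for f: f(k) = k*(k + 2)*(k + 3)*(k + 5)/8 (degree 4 ≤ 4).
Then R = B(k−1)f/C = k*(k + 2)*(k + 5)**2/(8*(k + 3)), so s_k = R(k)·t_k = k*(k + 5)/(k**2 + 5*k + 4).
Verify: 8*(k + 3)/(k**4 + 12*k**3 + 49*k**2 + 78*k + 40) matches t_k.
Telescoping: Σ = s_(6) − s_(0) = 33/35 − (0) = 33/35.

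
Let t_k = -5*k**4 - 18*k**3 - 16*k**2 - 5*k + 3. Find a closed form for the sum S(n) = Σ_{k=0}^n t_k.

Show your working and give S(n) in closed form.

Ratio r(k) = (5*k**4 + 38*k**3 + 100*k**2 + 111*k + 41)/(5*k**4 + 18*k**3 + 16*k**2 + 5*k - 3).
Normal form (A,B,C) = (1, 1, k**4 + 18*k**3/5 + 16*k**2/5 + k - 3/5).
Set up (1)·f(k+1) − (1)·f(k) − (k**4 + 18*k**3/5 + 16*k**2/5 + k - 3/5) = 0.
Degrees (0,0,4) ⇒ d ≤ 5.
Coefficient equations give f(k) = k*(k**4 + 2*k**3 - 2*k**2 - k - 3)/5.
Certificate R = B(k−1)f/C = k*(k**4 + 2*k**3 - 2*k**2 - k - 3)/(5*k**4 + 18*k**3 + 16*k**2 + 5*k - 3) gives s_k = k*(-k**4 - 2*k**3 + 2*k**2 + k + 3).
s_(k+1) − s_k = -5*k**4 - 18*k**3 - 16*k**2 - 5*k + 3 = t_k.
Evaluate: s_(n+1) = -n**5 - 7*n**4 - 16*n**3 - 15*n**2 - 2*n + 3; subtract s_(0) = 0 ⇒ S(n) = -n**5 - 7*n**4 - 16*n**3 - 15*n**2 - 2*n + 3.

S(n) = -n**5 - 7*n**4 - 16*n**3 - 15*n**2 - 2*n + 3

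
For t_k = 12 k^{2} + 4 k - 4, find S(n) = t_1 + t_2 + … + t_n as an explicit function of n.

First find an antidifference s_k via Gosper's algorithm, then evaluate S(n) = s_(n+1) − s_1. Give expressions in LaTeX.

r(k) = (k + 3*(k + 1)**2)/(3*k**2 + k - 1) after simplifying.
Factor: A=1; B=1; C=k**2 + k/3 - 1/3.
f must satisfy (1)·f(k+1) − (1)·f(k) = k**2 + k/3 - 1/3.
deg f ≤ 3 (via 0,0,2).
A polynomial solution: f(k) = k*(k**2 - k - 1)/3.
So s_k = (B(k−1)f/C)·t_k = (k*(k**2 - k - 1)/(3*k**2 + k - 1))·t_k = 4*k*(k**2 - k - 1).
Verify: 12*k**2 + 4*k - 4 matches t_k.
s_(n+1) = 4*n**3 + 8*n**2 - 4 and s_(1) = -4, so S(n) = 4*n**2*(n + 2).

S(n) = 4 n^{2} \left(n + 2\right)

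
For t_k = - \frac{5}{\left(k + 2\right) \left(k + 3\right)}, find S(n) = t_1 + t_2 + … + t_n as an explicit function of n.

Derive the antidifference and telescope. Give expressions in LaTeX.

S(n) = - \frac{5 n}{3 n + 9}

Step 1: r(k) = (k + 2)/(k + 4).
Factor: A=k + 2; B=k + 4; C=1.
Solve (k + 2)·f(k+1) − (k + 3)·f(k) = 1.
deg f ≤ 1 (via 1,1,0).
Match coefficients ⇒ f(k) = k/2.
Get s_k = R·t_k = -5*k/(2*k + 4) with R(k) = B(k−1)f(k)/C(k) = k*(k + 3)/2.
Check: Δs_k = -5/(k**2 + 5*k + 6). ✓
Evaluate: s_(n+1) = 5*(-n - 1)/(2*(n + 3)); subtract s_(1) = -5/6 ⇒ S(n) = -5*n/(3*n + 9).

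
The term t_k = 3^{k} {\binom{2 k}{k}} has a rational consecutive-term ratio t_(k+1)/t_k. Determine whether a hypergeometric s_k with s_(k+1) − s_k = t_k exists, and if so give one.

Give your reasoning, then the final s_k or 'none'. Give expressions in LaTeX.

t_(k+1)/t_k = 6*(2*k + 1)/(k + 1).
Gosper form: A/B · C(k+1)/C(k) with A=12*k + 6, B=k + 1, C=1.
Set up (12*k + 6)·f(k+1) − (k)·f(k) − (1) = 0.
From deg A=1, deg B=1, deg C=0: d=-1.
d = -1 < 0 ⇒ no nonzero polynomial f; not summable.

no hypergeometric antidifference exists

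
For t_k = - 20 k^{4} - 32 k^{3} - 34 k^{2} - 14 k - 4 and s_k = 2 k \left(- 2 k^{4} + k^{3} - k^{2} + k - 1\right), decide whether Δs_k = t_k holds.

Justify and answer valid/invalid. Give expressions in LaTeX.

Valid — Δs_k = t_k.

s_(k+1) = 2*(k + 1)*(k - 2*(k + 1)**4 + (k + 1)**3 - (k + 1)**2)
s_(k+1) − s_k = -20*k**4 - 32*k**3 - 34*k**2 - 14*k - 4
(s_(k+1) − s_k) − t_k = 0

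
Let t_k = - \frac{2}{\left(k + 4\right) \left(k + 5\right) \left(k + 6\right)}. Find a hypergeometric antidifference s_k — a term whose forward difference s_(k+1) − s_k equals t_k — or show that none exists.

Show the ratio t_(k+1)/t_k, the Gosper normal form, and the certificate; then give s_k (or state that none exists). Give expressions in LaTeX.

Ratio r(k) = (k + 4)/(k + 7).
Factor: A=k + 4; B=k + 7; C=1.
Solve (k + 4)·f(k+1) − (k + 6)·f(k) = 1.
From deg A=1, deg B=1, deg C=0: d=2.
Match coefficients ⇒ f(k) = k*(k + 9)/40.
Then R = B(k−1)f/C = k*(k + 6)*(k + 9)/40, so s_k = R(k)·t_k = k*(-k - 9)/(20*(k + 4)*(k + 5)).
s_(k+1) − s_k = -2/(k**3 + 15*k**2 + 74*k + 120) = t_k.

s_k = \frac{k \left(- k - 9\right)}{20 \left(k + 4\right) \left(k + 5\right)}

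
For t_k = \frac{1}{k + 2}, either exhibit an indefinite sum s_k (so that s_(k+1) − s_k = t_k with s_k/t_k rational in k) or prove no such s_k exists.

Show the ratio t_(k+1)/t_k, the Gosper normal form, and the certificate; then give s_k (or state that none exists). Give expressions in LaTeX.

Step 1: r(k) = (k + 2)/(k + 3).
Gosper form: A/B · C(k+1)/C(k) with A=k + 2, B=k + 3, C=1.
Key eq: (k + 2)·f(k+1) = (k + 2)·f(k) + (1).
Degrees (1,1,0) ⇒ d ≤ 0.
f = c0 ⇒ A·f(k+1) − B(k−1)·f(k) − C = -1. The system {-1 = 0} is inconsistent; no antidifference.

none (Gosper's algorithm certifies no s_k)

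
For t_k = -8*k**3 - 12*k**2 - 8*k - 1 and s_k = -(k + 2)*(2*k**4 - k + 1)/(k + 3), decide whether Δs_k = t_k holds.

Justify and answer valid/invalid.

Invalid: residual 2*(3*k**4 + 18*k**3 + 22*k**2 + 13*k + 1)/(k**2 + 7*k + 12) ≠ 0.

s_(k+1) = (k + 3)*(k - 2*(k + 1)**4)/(k + 4)
s_(k+1) − s_k = ((k + 2)*(k + 4)*(2*k**4 - k + 1) + (k + 3)**2*(k - 2*(k + 1)**4))/((k + 3)*(k + 4))
(s_(k+1) − s_k) − t_k = 2*(3*k**4 + 18*k**3 + 22*k**2 + 13*k + 1)/(k**2 + 7*k + 12)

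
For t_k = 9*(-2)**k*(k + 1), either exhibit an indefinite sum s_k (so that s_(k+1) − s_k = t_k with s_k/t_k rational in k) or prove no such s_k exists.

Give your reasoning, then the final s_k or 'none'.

The ratio is 2*(-k - 2)/(k + 1).
Normal form (A,B,C) = (-2, 1, k + 1).
f must satisfy (-2)·f(k+1) − (1)·f(k) = k + 1.
From deg A=0, deg B=0, deg C=1: d=1.
Solve for f: f(k) = -(3*k + 1)/9 (degree 1 ≤ 1).
R(k) = B(k−1)·f(k)/C(k) = -(3*k + 1)/(9*(k + 1)); s_k = R·t_k = (-2)**k*(-3*k - 1).
Check: Δs_k = 9*(-2)**k*(k + 1). ✓

s_k = (-2)**k*(-3*k - 1)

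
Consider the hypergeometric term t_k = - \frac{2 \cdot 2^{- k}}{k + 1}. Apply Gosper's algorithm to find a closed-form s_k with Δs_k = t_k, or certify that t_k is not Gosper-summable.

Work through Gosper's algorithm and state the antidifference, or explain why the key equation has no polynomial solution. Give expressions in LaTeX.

Step 1: r(k) = (k + 1)/(2*(k + 2)).
Factor: A=k/2 + 1/2; B=k + 2; C=1.
Set up (k/2 + 1/2)·f(k+1) − (k + 1)·f(k) − (1) = 0.
d = -1 from the (1,1,0) case.
Negative degree bound (-1): no f exists, t_k not Gosper-summable.

no hypergeometric antidifference exists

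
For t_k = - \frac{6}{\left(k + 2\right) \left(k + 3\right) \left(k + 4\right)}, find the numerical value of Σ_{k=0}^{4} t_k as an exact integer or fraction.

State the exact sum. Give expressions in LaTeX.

Step 1: r(k) = (k + 2)/(k + 5).
Take A(k)=k + 2, B(k)=k + 5, C(k)=1.
f must satisfy (k + 2)·f(k+1) − (k + 4)·f(k) = 1.
From deg A=1, deg B=1, deg C=0: d=2.
Solve for f: f(k) = k*(k + 5)/12 (degree 2 ≤ 2).
R(k) = B(k−1)·f(k)/C(k) = k*(k + 4)*(k + 5)/12; s_k = R·t_k = k*(-k - 5)/(2*(k + 2)*(k + 3)).
Δs = -6/(k**3 + 9*k**2 + 26*k + 24), as required.
Sum = s_(5) − s_(0); s_(5) = -25/56, s_(0) = 0 ⇒ -25/56.

Σ = -25/56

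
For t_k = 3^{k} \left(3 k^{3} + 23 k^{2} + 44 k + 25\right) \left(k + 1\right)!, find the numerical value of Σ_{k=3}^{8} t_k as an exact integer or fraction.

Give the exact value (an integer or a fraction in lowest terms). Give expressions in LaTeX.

Compute t_(k+1)/t_k: get 3*(3*k**4 + 38*k**3 + 163*k**2 + 293*k + 190)/(3*k**3 + 23*k**2 + 44*k + 25).
Normal form (A,B,C) = (3*k + 6, 1, k**3 + 23*k**2/3 + 44*k/3 + 25/3).
f must satisfy (3*k + 6)·f(k+1) − (1)·f(k) = k**3 + 23*k**2/3 + 44*k/3 + 25/3.
From deg A=1, deg B=0, deg C=3: d=2.
Match coefficients ⇒ f(k) = (k**2 + 4*k - 1)/3.
Certificate R = B(k−1)f/C = (k**2 + 4*k - 1)/(3*k**3 + 23*k**2 + 44*k + 25) gives s_k = 3**k*(k**2 + 4*k - 1)*factorial(k + 1).
Check: Δs_k = 3**k*(3*k**3 + 23*k**2 + 44*k + 25)*factorial(k + 1). ✓
Telescoping: Σ = s_(9) − s_(3) = 8285377766400 − (12960) = 8285377753440.

Σ = 8285377753440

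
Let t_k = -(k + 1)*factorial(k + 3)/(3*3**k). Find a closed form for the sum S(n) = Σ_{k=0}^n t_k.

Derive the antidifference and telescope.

S(n) = 6 - factorial(n + 4)/(3*3**n)

r(k) = (k + 2)*(k + 4)/(3*(k + 1)) after simplifying.
Gosper form: A/B · C(k+1)/C(k) with A=k/3 + 4/3, B=1, C=k + 1.
Need (k/3 + 4/3)·f(k+1) − (1)·f(k) = k + 1.
Degrees (1,0,1) ⇒ d ≤ 0.
Solving with deg f ≤ 0: f(k) = 3.
Certificate R = B(k−1)f/C = 3/(k + 1) gives s_k = -factorial(k + 3)/3**k.
Δs = -(k + 1)*factorial(k + 3)/(3*3**k), as required.
Evaluate: s_(n+1) = -3**(-n - 1)*factorial(n + 4); subtract s_(0) = -6 ⇒ S(n) = 6 - factorial(n + 4)/(3*3**n).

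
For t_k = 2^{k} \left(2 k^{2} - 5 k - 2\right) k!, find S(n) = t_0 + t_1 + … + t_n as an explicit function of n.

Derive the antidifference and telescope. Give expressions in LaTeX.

r(k) = 2*(2*k**3 + k**2 - 6*k - 5)/(2*k**2 - 5*k - 2) after simplifying.
Factor: A=2*k + 2; B=1; C=k**2 - 5*k/2 - 1.
Set up (2*k + 2)·f(k+1) − (1)·f(k) − (k**2 - 5*k/2 - 1) = 0.
deg f ≤ 1 (via 1,0,2).
A polynomial solution: f(k) = (k - 4)/2.
Get s_k = R·t_k = 2**k*(k - 4)*factorial(k) with R(k) = B(k−1)f(k)/C(k) = (k - 4)/(2*k**2 - 5*k - 2).
Δs = 2**k*(2*k**2 - 5*k - 2)*factorial(k), as required.
Σ_(k=0)^n t_k = s_(n+1) − s_(0) = (2**(n + 1)*(n - 3)*factorial(n + 1)) − (-4), i.e. 2*2**n*n**2*factorial(n) - 4*2**n*n*factorial(n) - 6*2**n*factorial(n) + 4.

S(n) = 2 \cdot 2^{n} n^{2} n! - 4 \cdot 2^{n} n n! - 6 \cdot 2^{n} n! + 4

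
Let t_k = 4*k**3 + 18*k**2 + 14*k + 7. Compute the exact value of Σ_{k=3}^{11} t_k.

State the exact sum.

Σ = 27351

Ratio r(k) = (4*k**3 + 30*k**2 + 62*k + 43)/(4*k**3 + 18*k**2 + 14*k + 7).
Factor: A=1; B=1; C=k**3 + 9*k**2/2 + 7*k/2 + 7/4.
Key eq: (1)·f(k+1) = (1)·f(k) + (k**3 + 9*k**2/2 + 7*k/2 + 7/4).
Bound: deg f ≤ 4.
A polynomial solution: f(k) = k*(k**3 + 4*k**2 - k + 3)/4.
R(k) = B(k−1)·f(k)/C(k) = k*(k**3 + 4*k**2 - k + 3)/(4*k**3 + 18*k**2 + 14*k + 7); s_k = R·t_k = k*(k**3 + 4*k**2 - k + 3).
s_(k+1) − s_k = 4*k**3 + 18*k**2 + 14*k + 7 = t_k.
Telescoping: Σ = s_(12) − s_(3) = 27540 − (189) = 27351.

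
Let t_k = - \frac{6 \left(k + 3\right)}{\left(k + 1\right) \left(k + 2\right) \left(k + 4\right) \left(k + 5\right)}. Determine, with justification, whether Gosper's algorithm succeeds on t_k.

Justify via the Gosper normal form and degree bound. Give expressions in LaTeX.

r(k) = (k + 1)*(k + 4)**2/((k + 3)**2*(k + 6)) after simplifying.
Take A(k)=k + 1, B(k)=k + 6, C(k)=k**2 + 6*k + 9.
Solve (k + 1)·f(k+1) − (k + 5)·f(k) = k**2 + 6*k + 9.
d = 4 from the (1,1,2) case.
Solve for f: f(k) = k*(k + 2)*(k + 3)*(k + 5)/8 (degree 4 ≤ 4).
So s_k = (B(k−1)f/C)·t_k = (k*(k + 2)*(k + 5)**2/(8*(k + 3)))·t_k = 3*k*(-k - 5)/(4*(k**2 + 5*k + 4)).
s_(k+1) − s_k = 6*(-k - 3)/(k**4 + 12*k**3 + 49*k**2 + 78*k + 40) = t_k.

Yes. s_k = \frac{3 k \left(- k - 5\right)}{4 \left(k^{2} + 5 k + 4\right)}.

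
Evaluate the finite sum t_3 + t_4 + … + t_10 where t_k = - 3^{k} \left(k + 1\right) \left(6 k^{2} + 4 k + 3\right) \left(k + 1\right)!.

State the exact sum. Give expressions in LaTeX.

Σ = -17055592983469368

The ratio is (k + 2)**2*(12*k + 18*(k + 1)**2 + 21)/((k + 1)*(6*k**2 + 4*k + 3)).
Gosper form: A/B · C(k+1)/C(k) with A=3*k + 6, B=1, C=k**3 + 5*k**2/3 + 7*k/6 + 1/2.
Need (3*k + 6)·f(k+1) − (1)·f(k) = k**3 + 5*k**2/3 + 7*k/6 + 1/2.
Bound: deg f ≤ 2.
Coefficient equations give f(k) = (2*k**2 - 4*k + 3)/6.
So s_k = (B(k−1)f/C)·t_k = ((2*k**2 - 4*k + 3)/((k + 1)*(6*k**2 + 4*k + 3)))·t_k = -3**k*(2*k**2 - 4*k + 3)*factorial(k + 1).
Verify: -3**k*(k + 1)*(6*k**2 + 4*k + 3)*factorial(k + 1) matches t_k.
Σ_(k=3)^(10) t_k = s_(11) − s_(3) = -17055592983475200 − (-5832) = -17055592983469368.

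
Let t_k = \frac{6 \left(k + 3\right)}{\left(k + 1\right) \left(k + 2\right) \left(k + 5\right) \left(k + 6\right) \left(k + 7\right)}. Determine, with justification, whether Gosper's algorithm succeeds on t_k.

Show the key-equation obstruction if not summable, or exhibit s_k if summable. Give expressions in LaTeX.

Step 1: r(k) = (k + 1)*(k + 4)*(k + 5)/((k + 3)**2*(k + 8)).
Gosper form: A/B · C(k+1)/C(k) with A=k + 1, B=k + 8, C=k**3 + 10*k**2 + 33*k + 36.
Key eq: (k + 1)·f(k+1) = (k + 7)·f(k) + (k**3 + 10*k**2 + 33*k + 36).
From deg A=1, deg B=1, deg C=3: d=6.
Solving with deg f ≤ 6: f(k) = k*(k + 2)*(k + 3)*(k + 4)*(k**2 + 12*k + 41)/90.
Then R = B(k−1)f/C = k*(k + 2)*(k + 7)*(k**2 + 12*k + 41)/(90*(k + 3)), so s_k = R(k)·t_k = k*(k**2 + 12*k + 41)/(15*(k**3 + 12*k**2 + 41*k + 30)).
s_(k+1) − s_k = 6*(k + 3)/(k**5 + 21*k**4 + 163*k**3 + 567*k**2 + 844*k + 420) = t_k.

Yes. s_k = \frac{k \left(k^{2} + 12 k + 41\right)}{15 \left(k^{3} + 12 k^{2} + 41 k + 30\right)}.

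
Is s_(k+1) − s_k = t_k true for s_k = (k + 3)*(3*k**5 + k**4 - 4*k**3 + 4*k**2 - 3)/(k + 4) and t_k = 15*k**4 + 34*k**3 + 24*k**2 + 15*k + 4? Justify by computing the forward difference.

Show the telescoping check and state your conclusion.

s_(k+1) = (k + 4)*(3*(k + 1)**5 + (k + 1)**4 - 4*(k + 1)**3 + 4*(k + 1)**2 - 3)/(k + 5)
s_(k+1) − s_k = (15*k**6 + 157*k**5 + 537*k**4 + 747*k**3 + 512*k**2 + 272*k + 61)/(k**2 + 9*k + 20)
(s_(k+1) − s_k) − t_k = (-12*k**5 - 93*k**4 - 164*k**3 - 107*k**2 - 64*k - 19)/(k**2 + 9*k + 20)

Invalid: residual (-12*k**5 - 93*k**4 - 164*k**3 - 107*k**2 - 64*k - 19)/(k**2 + 9*k + 20) ≠ 0.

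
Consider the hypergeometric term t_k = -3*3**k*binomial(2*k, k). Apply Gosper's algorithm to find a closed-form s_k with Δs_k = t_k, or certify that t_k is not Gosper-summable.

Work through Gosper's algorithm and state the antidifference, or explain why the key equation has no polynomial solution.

not Gosper-summable; s_k does not exist

t_(k+1)/t_k = 6*(2*k + 1)/(k + 1).
Gosper form: A/B · C(k+1)/C(k) with A=12*k + 6, B=k + 1, C=1.
Need (12*k + 6)·f(k+1) − (k)·f(k) = 1.
Bound: deg f ≤ -1.
d = -1 < 0 ⇒ no nonzero polynomial f; not summable.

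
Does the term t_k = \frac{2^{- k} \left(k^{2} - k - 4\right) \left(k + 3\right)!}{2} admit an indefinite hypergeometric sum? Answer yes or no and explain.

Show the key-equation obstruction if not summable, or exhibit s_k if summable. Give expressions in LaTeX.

t_(k+1)/t_k = (k**3 + 5*k**2 - 16)/(2*(k**2 - k - 4)).
Gosper form: A/B · C(k+1)/C(k) with A=k/2 + 2, B=1, C=k**2 - k - 4.
Key eq: (k/2 + 2)·f(k+1) = (1)·f(k) + (k**2 - k - 4).
d = 1 from the (1,0,2) case.
Match coefficients ⇒ f(k) = 2*(k - 4).
R(k) = B(k−1)·f(k)/C(k) = 2*(k - 4)/(k**2 - k - 4); s_k = R·t_k = (k - 4)*factorial(k + 3)/2**k.
s_(k+1) − s_k = (k**2 - k - 4)*factorial(k + 3)/(2*2**k) = t_k.

Yes. s_k = 2^{- k} \left(k - 4\right) \left(k + 3\right)!.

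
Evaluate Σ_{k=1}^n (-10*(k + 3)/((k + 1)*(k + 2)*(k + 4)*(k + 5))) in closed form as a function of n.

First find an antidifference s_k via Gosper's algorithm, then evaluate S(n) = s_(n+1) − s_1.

S(n) = n*(-n - 7)/(2*(n**2 + 7*n + 10))

The ratio is (k + 1)*(k + 4)**2/((k + 3)**2*(k + 6)).
Take A(k)=k + 1, B(k)=k + 6, C(k)=k**2 + 6*k + 9.
Solve (k + 1)·f(k+1) − (k + 5)·f(k) = k**2 + 6*k + 9.
deg f ≤ 4 (via 1,1,2).
Solve for f: f(k) = k*(k + 2)*(k + 3)*(k + 5)/8 (degree 4 ≤ 4).
So s_k = (B(k−1)f/C)·t_k = (k*(k + 2)*(k + 5)**2/(8*(k + 3)))·t_k = 5*k*(-k - 5)/(4*(k**2 + 5*k + 4)).
Check: Δs_k = 10*(-k - 3)/(k**4 + 12*k**3 + 49*k**2 + 78*k + 40). ✓
Evaluate: s_(n+1) = 5*(-n**2 - 7*n - 6)/(4*(n**2 + 7*n + 10)); subtract s_(1) = -3/4 ⇒ S(n) = n*(-n - 7)/(2*(n**2 + 7*n + 10)).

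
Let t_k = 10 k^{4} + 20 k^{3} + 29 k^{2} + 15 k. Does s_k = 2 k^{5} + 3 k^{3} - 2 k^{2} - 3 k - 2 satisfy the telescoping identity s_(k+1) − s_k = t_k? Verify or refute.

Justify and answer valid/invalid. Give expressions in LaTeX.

s_(k+1) = -3*k + 2*(k + 1)**5 + 3*(k + 1)**3 - 2*(k + 1)**2 - 5
s_(k+1) − s_k = k*(10*k**3 + 20*k**2 + 29*k + 15)
(s_(k+1) − s_k) − t_k = 0

valid (s_(k+1) − s_k reduces to t_k)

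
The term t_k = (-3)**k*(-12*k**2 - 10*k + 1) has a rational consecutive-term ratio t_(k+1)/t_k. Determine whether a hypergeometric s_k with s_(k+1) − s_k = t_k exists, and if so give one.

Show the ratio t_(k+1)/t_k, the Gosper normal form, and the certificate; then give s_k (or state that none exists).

s_k = (-3)**k*(3*k**2 - 2*k - 1)

Step 1: r(k) = 3*(-12*k**2 - 34*k - 21)/(12*k**2 + 10*k - 1).
Normal form (A,B,C) = (-3, 1, k**2 + 5*k/6 - 1/12).
Key eq: (-3)·f(k+1) = (1)·f(k) + (k**2 + 5*k/6 - 1/12).
d = 2 from the (0,0,2) case.
Match coefficients ⇒ f(k) = -(k - 1)*(3*k + 1)/12.
Certificate R = B(k−1)f/C = -(k - 1)*(3*k + 1)/(12*k**2 + 10*k - 1) gives s_k = (-3)**k*(3*k**2 - 2*k - 1).
s_(k+1) − s_k = (-3)**k*(-12*k**2 - 10*k + 1) = t_k.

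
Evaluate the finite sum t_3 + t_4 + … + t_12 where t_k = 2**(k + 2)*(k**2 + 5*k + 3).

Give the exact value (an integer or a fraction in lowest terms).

Σ = 5930656

Step 1: r(k) = 2*(k**2 + 7*k + 9)/(k**2 + 5*k + 3).
Normal form (A,B,C) = (2, 1, k**2 + 5*k + 3).
Solve (2)·f(k+1) − (1)·f(k) = k**2 + 5*k + 3.
d = 2 from the (0,0,2) case.
Solve for f: f(k) = k**2 + k - 1 (degree 2 ≤ 2).
Get s_k = R·t_k = 2**(k + 2)*(k**2 + k - 1) with R(k) = B(k−1)f(k)/C(k) = (k**2 + k - 1)/(k**2 + 5*k + 3).
Δs = 2**(k + 2)*(k**2 + 5*k + 3), as required.
Evaluate s at k=13 and k=3: 5931008 and 352; difference 5930656.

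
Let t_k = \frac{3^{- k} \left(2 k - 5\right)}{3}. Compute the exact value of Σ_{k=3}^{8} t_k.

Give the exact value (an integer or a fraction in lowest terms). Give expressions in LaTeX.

Σ = 722/19683

t_(k+1)/t_k = (2*k - 3)/(3*(2*k - 5)).
Gosper form: A/B · C(k+1)/C(k) with A=1/3, B=1, C=k - 5/2.
Key eq: (1/3)·f(k+1) = (1)·f(k) + (k - 5/2).
Degrees (0,0,1) ⇒ d ≤ 1.
Match coefficients ⇒ f(k) = -3*(k - 2)/2.
Certificate R = B(k−1)f/C = -3*(k - 2)/(2*k - 5) gives s_k = (2 - k)/3**k.
s_(k+1) − s_k = (2*k - 5)/(3*3**k) = t_k.
Telescoping: Σ = s_(9) − s_(3) = -7/19683 − (-1/27) = 722/19683.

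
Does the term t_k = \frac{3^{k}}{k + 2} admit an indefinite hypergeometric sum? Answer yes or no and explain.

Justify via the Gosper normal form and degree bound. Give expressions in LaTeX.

No — key equation has no polynomial f.

Step 1: r(k) = 3*(k + 2)/(k + 3).
Take A(k)=3*k + 6, B(k)=k + 3, C(k)=1.
Need (3*k + 6)·f(k+1) − (k + 2)·f(k) = 1.
d = -1 from the (1,1,0) case.
deg f ≤ -1 is impossible — no certificate.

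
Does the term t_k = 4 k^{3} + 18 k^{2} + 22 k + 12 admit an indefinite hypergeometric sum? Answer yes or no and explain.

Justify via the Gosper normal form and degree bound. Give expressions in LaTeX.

t_(k+1)/t_k = (2*k**3 + 15*k**2 + 35*k + 28)/(2*k**3 + 9*k**2 + 11*k + 6).
A = 1, B = 1, C = k**3 + 9*k**2/2 + 11*k/2 + 3.
Solve (1)·f(k+1) − (1)·f(k) = k**3 + 9*k**2/2 + 11*k/2 + 3.
deg f ≤ 4 (via 0,0,3).
Solve for f: f(k) = k*(k**3 + 4*k**2 + 3*k + 4)/4 (degree 4 ≤ 4).
Get s_k = R·t_k = k*(k**3 + 4*k**2 + 3*k + 4) with R(k) = B(k−1)f(k)/C(k) = k*(k**3 + 4*k**2 + 3*k + 4)/(2*(k + 3)*(2*k**2 + 3*k + 2)).
Check: Δs_k = 4*k**3 + 18*k**2 + 22*k + 12. ✓

Yes. s_k = k \left(k^{3} + 4 k^{2} + 3 k + 4\right).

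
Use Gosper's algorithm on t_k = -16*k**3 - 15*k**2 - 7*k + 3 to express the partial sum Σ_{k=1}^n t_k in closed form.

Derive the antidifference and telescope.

S(n) = n*(-4*n**3 - 13*n**2 - 15*n - 3)

Step 1: r(k) = (16*k**3 + 63*k**2 + 85*k + 35)/(16*k**3 + 15*k**2 + 7*k - 3).
Normal form (A,B,C) = (1, 1, k**3 + 15*k**2/16 + 7*k/16 - 3/16).
Key eq: (1)·f(k+1) = (1)·f(k) + (k**3 + 15*k**2/16 + 7*k/16 - 3/16).
Bound: deg f ≤ 4.
Match coefficients ⇒ f(k) = k*(4*k**3 - 3*k**2 - 4)/16.
Then R = B(k−1)f/C = k*(4*k**3 - 3*k**2 - 4)/(16*k**3 + 15*k**2 + 7*k - 3), so s_k = R(k)·t_k = k*(-4*k**3 + 3*k**2 + 4).
s_(k+1) − s_k = -16*k**3 - 15*k**2 - 7*k + 3 = t_k.
Telescope: S(n) = s_(n+1) − s_(1) = -4*n**4 - 13*n**3 - 15*n**2 - 3*n + 3 − (3) = n*(-4*n**3 - 13*n**2 - 15*n - 3).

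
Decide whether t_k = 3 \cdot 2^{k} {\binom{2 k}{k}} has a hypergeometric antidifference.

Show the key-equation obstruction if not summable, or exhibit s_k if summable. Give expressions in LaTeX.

No; the degree bound rules out any f.

The ratio is 4*(2*k + 1)/(k + 1).
Gosper form: A/B · C(k+1)/C(k) with A=8*k + 4, B=k + 1, C=1.
Solve (8*k + 4)·f(k+1) − (k)·f(k) = 1.
From deg A=1, deg B=1, deg C=0: d=-1.
deg f ≤ -1 is impossible — no certificate.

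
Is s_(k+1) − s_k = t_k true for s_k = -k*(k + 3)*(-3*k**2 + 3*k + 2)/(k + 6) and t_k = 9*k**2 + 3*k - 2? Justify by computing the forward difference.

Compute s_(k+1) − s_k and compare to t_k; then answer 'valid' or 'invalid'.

s_(k+1) = -(k + 1)*(k + 4)*(3*k - 3*(k + 1)**2 + 5)/(k + 7)
s_(k+1) − s_k = (9*k**4 + 102*k**3 + 235*k**2 + 46*k - 48)/(k**2 + 13*k + 42)
(s_(k+1) − s_k) − t_k = 18*(-k**3 - 10*k**2 - 3*k + 2)/(k**2 + 13*k + 42)

Invalid: residual 18*(-k**3 - 10*k**2 - 3*k + 2)/(k**2 + 13*k + 42) ≠ 0.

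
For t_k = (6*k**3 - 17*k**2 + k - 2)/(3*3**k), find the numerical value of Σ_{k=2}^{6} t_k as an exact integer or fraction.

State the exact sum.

r(k) = (6*k**3 + k**2 - 15*k - 12)/(3*(6*k**3 - 17*k**2 + k - 2)) after simplifying.
Factor: A=1/3; B=1; C=k**3 - 17*k**2/6 + k/6 - 1/3.
Need (1/3)·f(k+1) − (1)·f(k) = k**3 - 17*k**2/6 + k/6 - 1/3.
Degrees (0,0,3) ⇒ d ≤ 3.
Solving with deg f ≤ 3: f(k) = -(3*k**3 - 4*k**2 + k - 1)/2.
Certificate R = B(k−1)f/C = -3*(3*k**3 - 4*k**2 + k - 1)/(6*k**3 - 17*k**2 + k - 2) gives s_k = (-3*k**3 + 4*k**2 - k + 1)/3**k.
s_(k+1) − s_k = (6*k**3 - 17*k**2 + k - 2)/(3*3**k) = t_k.
Telescoping: Σ = s_(7) − s_(2) = -839/2187 − (-1) = 1348/2187.

Σ = 1348/2187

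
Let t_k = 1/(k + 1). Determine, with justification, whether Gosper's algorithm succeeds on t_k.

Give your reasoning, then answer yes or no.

No. Not Gosper-summable.

Step 1: r(k) = (k + 1)/(k + 2).
Gosper form: A/B · C(k+1)/C(k) with A=k + 1, B=k + 2, C=1.
Key eq: (k + 1)·f(k+1) = (k + 1)·f(k) + (1).
Degrees (1,1,0) ⇒ d ≤ 0.
Put f(k) = c0: A·f(k+1) − B(k−1)·f(k) − C = -1; need -1 = 0 — inconsistent ⇒ no f, not summable.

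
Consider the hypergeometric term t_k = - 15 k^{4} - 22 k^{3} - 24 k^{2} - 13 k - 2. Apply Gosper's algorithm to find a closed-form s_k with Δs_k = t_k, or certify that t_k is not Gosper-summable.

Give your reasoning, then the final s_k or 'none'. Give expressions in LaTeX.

s_k = - 3 k^{5} + 2 k^{4} - 2 k^{3} + k

Ratio r(k) = (15*k**4 + 82*k**3 + 180*k**2 + 187*k + 76)/(15*k**4 + 22*k**3 + 24*k**2 + 13*k + 2).
Take A(k)=1, B(k)=1, C(k)=k**4 + 22*k**3/15 + 8*k**2/5 + 13*k/15 + 2/15.
Need (1)·f(k+1) − (1)·f(k) = k**4 + 22*k**3/15 + 8*k**2/5 + 13*k/15 + 2/15.
d = 5 from the (0,0,4) case.
A polynomial solution: f(k) = k*(3*k**4 - 2*k**3 + 2*k**2 - 1)/15.
So s_k = (B(k−1)f/C)·t_k = (k*(3*k**4 - 2*k**3 + 2*k**2 - 1)/(15*k**4 + 22*k**3 + 24*k**2 + 13*k + 2))·t_k = -3*k**5 + 2*k**4 - 2*k**3 + k.
Δs = -15*k**4 - 22*k**3 - 24*k**2 - 13*k - 2, as required.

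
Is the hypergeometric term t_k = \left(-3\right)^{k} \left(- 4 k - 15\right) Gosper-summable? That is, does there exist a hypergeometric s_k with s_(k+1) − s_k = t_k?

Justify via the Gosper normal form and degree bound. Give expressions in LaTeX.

The ratio is 3*(-4*k - 19)/(4*k + 15).
A = -3, B = 1, C = k + 15/4.
f must satisfy (-3)·f(k+1) − (1)·f(k) = k + 15/4.
Degrees (0,0,1) ⇒ d ≤ 1.
Solving with deg f ≤ 1: f(k) = -(k + 3)/4.
So s_k = (B(k−1)f/C)·t_k = (-(k + 3)/(4*k + 15))·t_k = (-3)**k*(k + 3).
Check: Δs_k = (-3)**k*(-4*k - 15). ✓

Yes. s_k = \left(-3\right)^{k} \left(k + 3\right).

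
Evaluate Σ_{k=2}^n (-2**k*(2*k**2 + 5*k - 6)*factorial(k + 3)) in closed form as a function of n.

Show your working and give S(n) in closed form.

S(n) = -2**(n + 1)*(n - 1)*factorial(n + 4)

Compute t_(k+1)/t_k: get 2*(2*k**3 + 17*k**2 + 37*k + 4)/(2*k**2 + 5*k - 6).
Take A(k)=2*k + 8, B(k)=1, C(k)=k**2 + 5*k/2 - 3.
f must satisfy (2*k + 8)·f(k+1) − (1)·f(k) = k**2 + 5*k/2 - 3.
deg f ≤ 1 (via 1,0,2).
Match coefficients ⇒ f(k) = (k - 2)/2.
Then R = B(k−1)f/C = (k - 2)/(2*k**2 + 5*k - 6), so s_k = R(k)·t_k = -2**k*(k - 2)*factorial(k + 3).
Verify: -2**k*(2*k**2 + 5*k - 6)*factorial(k + 3) matches t_k.
Σ_(k=2)^n t_k = s_(n+1) − s_(2) = (-2**(n + 1)*(n - 1)*factorial(n + 4)) − (0), i.e. -2**(n + 1)*(n - 1)*factorial(n + 4).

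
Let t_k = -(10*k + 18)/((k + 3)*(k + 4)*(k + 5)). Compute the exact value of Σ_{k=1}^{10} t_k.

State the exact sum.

Σ = -223/210

Step 1: r(k) = (k + 3)*(5*k + 14)/((k + 6)*(5*k + 9)).
Normal form (A,B,C) = (k + 3, k + 6, k + 9/5).
Key eq: (k + 3)·f(k+1) = (k + 5)·f(k) + (k + 9/5).
d = 2 from the (1,1,1) case.
Coefficient equations give f(k) = k*(k + 2)/5.
So s_k = (B(k−1)f/C)·t_k = (k*(k + 2)*(k + 5)/(5*k + 9))·t_k = -2*k*(k + 2)/((k + 3)*(k + 4)).
Δs = 2*(-5*k - 9)/(k**3 + 12*k**2 + 47*k + 60), as required.
Sum = s_(11) − s_(1); s_(11) = -143/105, s_(1) = -3/10 ⇒ -223/210.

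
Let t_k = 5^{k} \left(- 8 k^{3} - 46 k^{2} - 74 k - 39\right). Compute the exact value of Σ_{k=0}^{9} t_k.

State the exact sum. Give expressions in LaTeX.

Compute t_(k+1)/t_k: get 5*(8*k**3 + 70*k**2 + 190*k + 167)/(8*k**3 + 46*k**2 + 74*k + 39).
A = 5, B = 1, C = k**3 + 23*k**2/4 + 37*k/4 + 39/8.
Key eq: (5)·f(k+1) = (1)·f(k) + (k**3 + 23*k**2/4 + 37*k/4 + 39/8).
Degrees (0,0,3) ⇒ d ≤ 3.
A polynomial solution: f(k) = (2*k**3 + 4*k**2 + k + 1)/8.
Certificate R = B(k−1)f/C = (2*k**3 + 4*k**2 + k + 1)/(8*k**3 + 46*k**2 + 74*k + 39) gives s_k = 5**k*(-2*k**3 - 4*k**2 - k - 1).
Check: Δs_k = 5**k*(-8*k**3 - 46*k**2 - 74*k - 39). ✓
Telescoping: Σ = s_(10) − s_(0) = -23544921875 − (-1) = -23544921874.

Σ = -23544921874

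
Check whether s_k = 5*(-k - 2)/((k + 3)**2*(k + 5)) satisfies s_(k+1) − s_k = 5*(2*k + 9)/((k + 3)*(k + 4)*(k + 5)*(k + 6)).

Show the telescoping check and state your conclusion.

s_(k+1) = 5*(-k - 3)/((k + 4)**2*(k + 6))
s_(k+1) − s_k = 5*(2*k**3 + 20*k**2 + 62*k + 57)/(k**6 + 25*k**5 + 257*k**4 + 1391*k**3 + 4182*k**2 + 6624*k + 4320)
(s_(k+1) − s_k) − t_k = 5*(-3*k**2 - 25*k - 51)/(k**6 + 25*k**5 + 257*k**4 + 1391*k**3 + 4182*k**2 + 6624*k + 4320)

Invalid: residual 5*(-3*k**2 - 25*k - 51)/(k**6 + 25*k**5 + 257*k**4 + 1391*k**3 + 4182*k**2 + 6624*k + 4320) ≠ 0.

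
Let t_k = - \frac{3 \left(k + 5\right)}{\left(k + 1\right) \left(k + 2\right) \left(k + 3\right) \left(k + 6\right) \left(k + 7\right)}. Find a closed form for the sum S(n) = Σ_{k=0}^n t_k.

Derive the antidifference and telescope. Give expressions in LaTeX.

t_(k+1)/t_k = (k + 1)*(k + 6)**2/((k + 4)*(k + 5)*(k + 8)).
Take A(k)=k + 1, B(k)=k + 8, C(k)=k**3 + 14*k**2 + 65*k + 100.
Set up (k + 1)·f(k+1) − (k + 7)·f(k) − (k**3 + 14*k**2 + 65*k + 100) = 0.
Degrees (1,1,3) ⇒ d ≤ 6.
Solving with deg f ≤ 6: f(k) = k*(k + 3)*(k + 4)**2*(k + 5)**2/36.
Get s_k = R·t_k = k*(-k**2 - 9*k - 20)/(12*(k**3 + 9*k**2 + 20*k + 12)) with R(k) = B(k−1)f(k)/C(k) = k*(k + 3)*(k + 4)*(k + 7)/36.
s_(k+1) − s_k = 3*(-k - 5)/(k**5 + 19*k**4 + 131*k**3 + 401*k**2 + 540*k + 252) = t_k.
Σ_(k=0)^n t_k = s_(n+1) − s_(0) = ((-n**3 - 12*n**2 - 41*n - 30)/(12*(n**3 + 12*n**2 + 41*n + 42))) − (0), i.e. (-n**3 - 12*n**2 - 41*n - 30)/(12*(n**3 + 12*n**2 + 41*n + 42)).

S(n) = \frac{- n^{3} - 12 n^{2} - 41 n - 30}{12 \left(n^{3} + 12 n^{2} + 41 n + 42\right)}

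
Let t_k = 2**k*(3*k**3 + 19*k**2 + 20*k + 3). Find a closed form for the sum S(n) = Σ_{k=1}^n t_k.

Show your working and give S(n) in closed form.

S(n) = 6*2**n*n**3 + 20*2**n*n**2 + 18*2**n*n + 2*2**n - 2

Step 1: r(k) = 2*(3*k**3 + 28*k**2 + 67*k + 45)/(3*k**3 + 19*k**2 + 20*k + 3).
Factor: A=2; B=1; C=k**3 + 19*k**2/3 + 20*k/3 + 1.
Solve (2)·f(k+1) − (1)·f(k) = k**3 + 19*k**2/3 + 20*k/3 + 1.
deg f ≤ 3 (via 0,0,3).
Solving with deg f ≤ 3: f(k) = (3*k**3 + k**2 - 2*k - 1)/3.
Get s_k = R·t_k = 2**k*(3*k**3 + k**2 - 2*k - 1) with R(k) = B(k−1)f(k)/C(k) = (3*k**3 + k**2 - 2*k - 1)/(3*k**3 + 19*k**2 + 20*k + 3).
Verify: 2**k*(3*k**3 + 19*k**2 + 20*k + 3) matches t_k.
Telescope: S(n) = s_(n+1) − s_(1) = 2**(n + 1)*(3*n**3 + 10*n**2 + 9*n + 1) − (2) = 6*2**n*n**3 + 20*2**n*n**2 + 18*2**n*n + 2*2**n - 2.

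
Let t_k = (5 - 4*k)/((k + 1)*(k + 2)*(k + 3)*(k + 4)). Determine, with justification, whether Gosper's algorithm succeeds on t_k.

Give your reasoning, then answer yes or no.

Yes. s_k = k*(k**2 + 6*k + 23)/(6*(k + 1)*(k + 2)*(k + 3)).

Compute t_(k+1)/t_k: get (k + 1)*(4*k - 1)/((k + 5)*(4*k - 5)).
Gosper form: A/B · C(k+1)/C(k) with A=k + 1, B=k + 5, C=k - 5/4.
f must satisfy (k + 1)·f(k+1) − (k + 4)·f(k) = k - 5/4.
From deg A=1, deg B=1, deg C=1: d=3.
Match coefficients ⇒ f(k) = -k*(k**2 + 6*k + 23)/24.
Get s_k = R·t_k = k*(k**2 + 6*k + 23)/(6*(k + 1)*(k + 2)*(k + 3)) with R(k) = B(k−1)f(k)/C(k) = -k*(k + 4)*(k**2 + 6*k + 23)/(6*(4*k - 5)).
Δs = (5 - 4*k)/(k**4 + 10*k**3 + 35*k**2 + 50*k + 24), as required.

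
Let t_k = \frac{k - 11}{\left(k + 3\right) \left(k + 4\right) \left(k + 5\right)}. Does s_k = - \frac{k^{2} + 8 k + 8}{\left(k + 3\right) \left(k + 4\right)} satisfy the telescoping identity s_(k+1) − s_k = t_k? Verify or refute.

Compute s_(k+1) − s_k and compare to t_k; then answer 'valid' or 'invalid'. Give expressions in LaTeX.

s_(k+1) = (-8*k - (k + 1)**2 - 16)/((k + 4)*(k + 5))
s_(k+1) − s_k = (k - 11)/(k**3 + 12*k**2 + 47*k + 60)
(s_(k+1) − s_k) − t_k = 0

valid (s_(k+1) − s_k reduces to t_k)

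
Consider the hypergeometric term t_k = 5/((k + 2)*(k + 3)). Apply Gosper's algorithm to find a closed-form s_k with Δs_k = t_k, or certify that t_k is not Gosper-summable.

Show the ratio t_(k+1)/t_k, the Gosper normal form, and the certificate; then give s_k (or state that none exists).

Ratio r(k) = (k + 2)/(k + 4).
Gosper form: A/B · C(k+1)/C(k) with A=k + 2, B=k + 4, C=1.
Key eq: (k + 2)·f(k+1) = (k + 3)·f(k) + (1).
From deg A=1, deg B=1, deg C=0: d=1.
Match coefficients ⇒ f(k) = k/2.
Certificate R = B(k−1)f/C = k*(k + 3)/2 gives s_k = 5*k/(2*(k + 2)).
Verify: 5/(k**2 + 5*k + 6) matches t_k.

s_k = 5*k/(2*(k + 2))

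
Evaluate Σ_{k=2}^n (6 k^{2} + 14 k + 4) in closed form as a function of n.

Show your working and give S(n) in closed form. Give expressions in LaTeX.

t_(k+1)/t_k = (3*k**2 + 13*k + 12)/(3*k**2 + 7*k + 2).
Gosper form: A/B · C(k+1)/C(k) with A=1, B=1, C=k**2 + 7*k/3 + 2/3.
Solve (1)·f(k+1) − (1)·f(k) = k**2 + 7*k/3 + 2/3.
deg f ≤ 3 (via 0,0,2).
Coefficient equations give f(k) = k*(k**2 + 2*k - 1)/3.
Certificate R = B(k−1)f/C = k*(k**2 + 2*k - 1)/((k + 2)*(3*k + 1)) gives s_k = 2*k*(k**2 + 2*k - 1).
Check: Δs_k = 6*k**2 + 14*k + 4. ✓
Telescope: S(n) = s_(n+1) − s_(2) = 2*n**3 + 10*n**2 + 12*n + 4 − (28) = 2*n**3 + 10*n**2 + 12*n - 24.

S(n) = 2 n^{3} + 10 n^{2} + 12 n - 24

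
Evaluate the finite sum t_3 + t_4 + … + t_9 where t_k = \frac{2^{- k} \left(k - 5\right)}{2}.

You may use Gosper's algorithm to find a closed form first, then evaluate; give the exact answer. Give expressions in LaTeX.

Ratio r(k) = (k - 4)/(2*(k - 5)).
A = 1/2, B = 1, C = k - 5.
Need (1/2)·f(k+1) − (1)·f(k) = k - 5.
d = 1 from the (0,0,1) case.
A polynomial solution: f(k) = -2*(k - 4).
Certificate R = B(k−1)f/C = -2*(k - 4)/(k - 5) gives s_k = (4 - k)/2**k.
Δs = (k - 5)/(2*2**k), as required.
Evaluate s at k=10 and k=3: -3/512 and 1/8; difference -67/512.

Σ = -67/512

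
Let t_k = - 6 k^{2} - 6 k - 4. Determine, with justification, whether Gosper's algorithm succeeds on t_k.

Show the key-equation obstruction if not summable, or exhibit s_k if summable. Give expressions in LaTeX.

Yes. s_k = 2 k \left(- k^{2} - 1\right).

t_(k+1)/t_k = (3*k**2 + 9*k + 8)/(3*k**2 + 3*k + 2).
Normal form (A,B,C) = (1, 1, k**2 + k + 2/3).
Need (1)·f(k+1) − (1)·f(k) = k**2 + k + 2/3.
deg f ≤ 3 (via 0,0,2).
Solve for f: f(k) = k*(k**2 + 1)/3 (degree 3 ≤ 3).
Get s_k = R·t_k = 2*k*(-k**2 - 1) with R(k) = B(k−1)f(k)/C(k) = k*(k**2 + 1)/(3*k**2 + 3*k + 2).
s_(k+1) − s_k = -6*k**2 - 6*k - 4 = t_k.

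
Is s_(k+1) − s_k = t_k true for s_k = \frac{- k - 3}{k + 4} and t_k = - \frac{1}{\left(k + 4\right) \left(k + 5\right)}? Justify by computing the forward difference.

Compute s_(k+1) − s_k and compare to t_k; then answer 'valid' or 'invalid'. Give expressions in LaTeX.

s_(k+1) = (-k - 4)/(k + 5)
s_(k+1) − s_k = -1/(k**2 + 9*k + 20)
(s_(k+1) − s_k) − t_k = 0

valid; difference matches t_k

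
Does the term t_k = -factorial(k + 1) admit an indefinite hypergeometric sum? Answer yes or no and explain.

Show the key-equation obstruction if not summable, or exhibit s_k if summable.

No — key equation has no polynomial f.

t_(k+1)/t_k = k + 2.
Take A(k)=k + 2, B(k)=1, C(k)=1.
Key eq: (k + 2)·f(k+1) = (1)·f(k) + (1).
d = -1 from the (1,0,0) case.
Bound -1 < 0, so the key equation has no polynomial solution.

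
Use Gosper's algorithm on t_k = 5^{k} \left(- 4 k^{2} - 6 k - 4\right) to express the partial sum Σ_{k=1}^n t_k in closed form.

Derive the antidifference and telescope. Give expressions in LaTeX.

Ratio r(k) = 5*(2*k**2 + 7*k + 7)/(2*k**2 + 3*k + 2).
Normal form (A,B,C) = (5, 1, k**2 + 3*k/2 + 1).
Set up (5)·f(k+1) − (1)·f(k) − (k**2 + 3*k/2 + 1) = 0.
Degrees (0,0,2) ⇒ d ≤ 2.
Solve for f: f(k) = (k**2 - k + 1)/4 (degree 2 ≤ 2).
So s_k = (B(k−1)f/C)·t_k = ((k**2 - k + 1)/(2*(2*k**2 + 3*k + 2)))·t_k = 5**k*(-k**2 + k - 1).
Δs = 5**k*(-4*k**2 - 6*k - 4), as required.
Evaluate: s_(n+1) = 5**(n + 1)*(-n**2 - n - 1); subtract s_(1) = -5 ⇒ S(n) = -5*5**n*n**2 - 5*5**n*n - 5*5**n + 5.

S(n) = - 5 \cdot 5^{n} n^{2} - 5 \cdot 5^{n} n - 5 \cdot 5^{n} + 5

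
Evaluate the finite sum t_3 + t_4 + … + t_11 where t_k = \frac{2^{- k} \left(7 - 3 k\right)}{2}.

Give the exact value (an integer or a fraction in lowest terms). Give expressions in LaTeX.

Σ = -79/128

The ratio is (3*k - 4)/(2*(3*k - 7)).
Normal form (A,B,C) = (1/2, 1, k - 7/3).
Key eq: (1/2)·f(k+1) = (1)·f(k) + (k - 7/3).
deg f ≤ 1 (via 0,0,1).
Coefficient equations give f(k) = -2*(3*k - 4)/3.
Get s_k = R·t_k = (3*k - 4)/2**k with R(k) = B(k−1)f(k)/C(k) = -2*(3*k - 4)/(3*k - 7).
Δs = (7 - 3*k)/(2*2**k), as required.
Σ_(k=3)^(11) t_k = s_(12) − s_(3) = 1/128 − (5/8) = -79/128.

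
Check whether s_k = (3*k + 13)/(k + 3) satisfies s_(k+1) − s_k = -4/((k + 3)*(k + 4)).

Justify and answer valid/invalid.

s_(k+1) = (3*k + 16)/(k + 4)
s_(k+1) − s_k = -4/(k**2 + 7*k + 12)
(s_(k+1) − s_k) − t_k = 0

valid (s_(k+1) − s_k reduces to t_k)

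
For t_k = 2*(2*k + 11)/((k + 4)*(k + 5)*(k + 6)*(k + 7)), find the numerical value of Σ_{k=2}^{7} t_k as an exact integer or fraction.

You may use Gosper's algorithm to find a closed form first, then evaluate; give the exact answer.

Σ = 5/168

r(k) = (k + 4)*(2*k + 13)/((k + 8)*(2*k + 11)) after simplifying.
Normal form (A,B,C) = (k + 4, k + 8, k + 11/2).
Key eq: (k + 4)·f(k+1) = (k + 7)·f(k) + (k + 11/2).
deg f ≤ 3 (via 1,1,1).
A polynomial solution: f(k) = k*(k + 5)*(k + 10)/48.
So s_k = (B(k−1)f/C)·t_k = (k*(k + 5)*(k + 7)*(k + 10)/(24*(2*k + 11)))·t_k = k*(k + 10)/(12*(k**2 + 10*k + 24)).
Check: Δs_k = 2*(2*k + 11)/(k**4 + 22*k**3 + 179*k**2 + 638*k + 840). ✓
Sum = s_(8) − s_(2); s_(8) = 1/14, s_(2) = 1/24 ⇒ 5/168.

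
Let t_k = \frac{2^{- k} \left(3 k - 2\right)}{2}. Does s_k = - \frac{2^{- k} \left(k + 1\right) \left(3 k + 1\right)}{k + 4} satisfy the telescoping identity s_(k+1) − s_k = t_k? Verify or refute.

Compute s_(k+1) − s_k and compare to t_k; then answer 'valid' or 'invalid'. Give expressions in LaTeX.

Invalid: residual \frac{3 \cdot 2^{- k} \left(- 3 k^{2} - 16 k + 6\right)}{2 \left(k^{2} + 9 k + 20\right)} ≠ 0.

s_(k+1) = -(k + 2)*(3*k + 4)/(2*2**k*(k + 5))
s_(k+1) − s_k = (3*k**3 + 16*k**2 - 6*k - 22)/(2*2**k*(k**2 + 9*k + 20))
(s_(k+1) − s_k) − t_k = 3*(-3*k**2 - 16*k + 6)/(2*2**k*(k**2 + 9*k + 20))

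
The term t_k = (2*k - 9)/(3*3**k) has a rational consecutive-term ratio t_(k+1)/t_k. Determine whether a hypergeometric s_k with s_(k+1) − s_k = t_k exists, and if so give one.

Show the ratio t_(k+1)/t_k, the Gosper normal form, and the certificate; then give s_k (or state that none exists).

s_k = (4 - k)/3**k

Compute t_(k+1)/t_k: get (2*k - 7)/(3*(2*k - 9)).
Gosper form: A/B · C(k+1)/C(k) with A=1/3, B=1, C=k - 9/2.
Key eq: (1/3)·f(k+1) = (1)·f(k) + (k - 9/2).
d = 1 from the (0,0,1) case.
Solve for f: f(k) = -3*(k - 4)/2 (degree 1 ≤ 1).
Then R = B(k−1)f/C = -3*(k - 4)/(2*k - 9), so s_k = R(k)·t_k = (4 - k)/3**k.
Check: Δs_k = (2*k - 9)/(3*3**k). ✓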